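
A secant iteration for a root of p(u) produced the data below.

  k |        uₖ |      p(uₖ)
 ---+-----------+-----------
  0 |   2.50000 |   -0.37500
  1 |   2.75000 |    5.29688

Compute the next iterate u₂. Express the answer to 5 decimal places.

u₂ = 2.75000 − 5.29688·(2.75000 − 2.50000) / (5.29688 − (-0.37500))
   = 2.75000 − (1.3242200)/(5.6718800) = 2.5165289

2.51653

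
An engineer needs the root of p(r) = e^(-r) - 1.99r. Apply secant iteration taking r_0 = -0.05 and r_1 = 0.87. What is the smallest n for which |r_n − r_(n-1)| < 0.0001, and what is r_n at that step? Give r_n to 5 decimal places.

p(-0.05) = 1.1507711, p(0.87) = -1.3123485
r_2 = 0.8700000 − (-1.3123485)·(0.9200000)/(-2.4631195) = 0.3798246;  |Δ| = 0.4901754
p(0.3798246) = -0.0718696
r_3 = 0.3798246 − (-0.0718696)·(-0.4901754)/(1.2404788) = 0.3514253;  |Δ| = 0.0283993
p(0.3514253) = 0.0043480
r_4 = 0.3514253 − 0.0043480·(-0.0283993)/(0.0762176) = 0.3530454;  |Δ| = 0.0016201
p(0.3530454) = -0.0000151
r_5 = 0.3530454 − (-0.0000151)·(0.0016201)/(-0.0043631) = 0.3530398;  |Δ| = 0.0000056
|r_5 − r_4| = 0.0000056 < 0.0001

n = 5, r_n = 0.35304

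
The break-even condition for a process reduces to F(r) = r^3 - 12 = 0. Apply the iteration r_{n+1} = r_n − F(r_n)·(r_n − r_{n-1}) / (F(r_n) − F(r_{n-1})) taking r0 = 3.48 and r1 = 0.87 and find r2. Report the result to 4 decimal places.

F(3.48) = 30.144192, F(0.87) = -11.341497
r2 = 0.870000 − (-11.341497)·(0.870000 − 3.480000) / (-11.341497 − 30.144192) = 0.870000 − (29.601307)/(-41.485689) = 1.583531

1.5835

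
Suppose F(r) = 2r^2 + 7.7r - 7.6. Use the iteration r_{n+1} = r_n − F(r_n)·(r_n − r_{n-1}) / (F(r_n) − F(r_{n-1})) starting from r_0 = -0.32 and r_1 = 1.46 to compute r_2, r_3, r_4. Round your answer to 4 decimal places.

F(-0.32) = -9.859200, F(1.46) = 7.905200
r_2 = 1.460000 − 7.905200·(1.460000 − (-0.320000)) / (7.905200 − (-9.859200)) = 1.460000 − (14.071256)/(17.764400) = 0.667896
F(0.667896) = -1.565033
r_3 = 0.667896 − (-1.565033)·(0.667896 − 1.460000) / (-1.565033 − 7.905200) = 0.667896 − (1.239669)/(-9.470233) = 0.798797
F(0.798797) = -0.173105
r_4 = 0.798797 − (-0.173105)·(0.798797 − 0.667896) / (-0.173105 − (-1.565033)) = 0.798797 − (-0.022660)/(1.391928) = 0.815077

0.6679, 0.7988, 0.8151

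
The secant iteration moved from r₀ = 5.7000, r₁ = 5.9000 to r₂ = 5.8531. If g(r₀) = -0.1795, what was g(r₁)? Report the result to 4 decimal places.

0.0550

The secant line through (5.7000, -0.1795) and (5.9000, g(r₁)) crosses zero at r₂ = 5.8531.
So (5.7000, -0.1795), (5.9000, g(r₁)), (5.8531, 0) are collinear:
g(r₁) = -0.1795 · (5.9000 − 5.8531) / (5.7000 − 5.8531) = -0.1795 · (0.046900)/(-0.153100) = 0.054987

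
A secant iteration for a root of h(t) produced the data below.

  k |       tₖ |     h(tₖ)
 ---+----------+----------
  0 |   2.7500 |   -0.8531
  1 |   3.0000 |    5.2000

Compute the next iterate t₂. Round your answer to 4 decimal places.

t₂ = 3.0000 − 5.2000·(3.0000 − 2.7500) / (5.2000 − (-0.8531))
   = 3.0000 − (1.300000)/(6.053100) = 2.785234

2.7852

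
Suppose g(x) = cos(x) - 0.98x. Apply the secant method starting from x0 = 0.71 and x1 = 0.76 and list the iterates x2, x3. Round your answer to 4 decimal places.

g(0.71) = 0.062562, g(0.76) = -0.019964
x2 = 0.760000 − (-0.019964)·(0.760000 − 0.710000) / (-0.019964 − 0.062562) = 0.760000 − (-0.000998)/(-0.082526) = 0.747904
g(0.747904) = 0.000169
x3 = 0.747904 − 0.000169·(0.747904 − 0.760000) / (0.000169 − (-0.019964)) = 0.747904 − (-0.000002)/(0.020133) = 0.748006

0.7479, 0.7480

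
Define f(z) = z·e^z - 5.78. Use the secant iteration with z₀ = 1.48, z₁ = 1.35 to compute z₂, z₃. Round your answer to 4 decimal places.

f(1.48) = 0.721560, f(1.35) = -0.572476
z₂ = 1.350000 − (-0.572476)·(1.350000 − 1.480000) / (-0.572476 − 0.721560) = 1.350000 − (0.074422)/(-1.294035) = 1.407511
f(1.407511) = -0.029225
z₃ = 1.407511 − (-0.029225)·(1.407511 − 1.350000) / (-0.029225 − (-0.572476)) = 1.407511 − (-0.001681)/(0.543251) = 1.410605

1.4075, 1.4106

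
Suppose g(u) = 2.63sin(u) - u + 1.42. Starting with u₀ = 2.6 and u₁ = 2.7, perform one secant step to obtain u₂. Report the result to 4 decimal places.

g(2.6) = 0.175769, g(2.7) = -0.155991
u₂ = 2.700000 − (-0.155991)·(2.700000 − 2.600000) / (-0.155991 − 0.175769) = 2.700000 − (-0.015599)/(-0.331760) = 2.652981

2.6530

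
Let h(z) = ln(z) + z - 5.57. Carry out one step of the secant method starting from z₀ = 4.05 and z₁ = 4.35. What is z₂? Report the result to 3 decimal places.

h(4.05) = -0.12128, h(4.35) = 0.25018
z₂ = 4.35000 − 0.25018·(4.35000 − 4.05000) / (0.25018 − (-0.12128)) = 4.35000 − (0.07505)/(0.37146) = 4.14795

4.148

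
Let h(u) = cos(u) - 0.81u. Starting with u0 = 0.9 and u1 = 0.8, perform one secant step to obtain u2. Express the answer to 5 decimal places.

0.83120

h(0.9) = -0.1073900, h(0.8) = 0.0487067
u2 = 0.8000000 − 0.0487067·(0.8000000 − 0.9000000) / (0.0487067 − (-0.1073900)) = 0.8000000 − (-0.0048707)/(0.1560967) = 0.8312029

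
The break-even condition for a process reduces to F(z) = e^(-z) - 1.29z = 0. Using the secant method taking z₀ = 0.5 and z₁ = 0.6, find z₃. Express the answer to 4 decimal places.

F(0.5) = -0.038469, F(0.6) = -0.225188
z₂ = 0.600000 − (-0.225188)·(0.600000 − 0.500000) / (-0.225188 − (-0.038469)) = 0.600000 − (-0.022519)/(-0.186719) = 0.479397
F(0.479397) = 0.000734
z₃ = 0.479397 − 0.000734·(0.479397 − 0.600000) / (0.000734 − (-0.225188)) = 0.479397 − (-0.000089)/(0.225922) = 0.479789

0.4798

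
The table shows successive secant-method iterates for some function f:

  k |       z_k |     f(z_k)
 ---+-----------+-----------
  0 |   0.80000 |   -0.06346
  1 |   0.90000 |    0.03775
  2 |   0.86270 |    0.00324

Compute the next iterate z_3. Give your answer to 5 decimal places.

0.85920

z_3 = 0.86270 − 0.00324·(0.86270 − 0.90000) / (0.00324 − 0.03775)
   = 0.86270 − (-0.0001209)/(-0.0345100) = 0.8591981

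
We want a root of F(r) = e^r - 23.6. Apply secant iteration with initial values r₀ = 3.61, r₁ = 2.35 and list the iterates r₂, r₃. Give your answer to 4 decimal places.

2.9740, 3.2508

F(3.61) = 13.366053, F(2.35) = -13.114430
r₂ = 2.350000 − (-13.114430)·(2.350000 − 3.610000) / (-13.114430 − 13.366053) = 2.350000 − (16.524182)/(-26.480483) = 2.974014
F(2.974014) = -4.029690
r₃ = 2.974014 − (-4.029690)·(2.974014 − 2.350000) / (-4.029690 − (-13.114430)) = 2.974014 − (-2.514581)/(9.084740) = 3.250805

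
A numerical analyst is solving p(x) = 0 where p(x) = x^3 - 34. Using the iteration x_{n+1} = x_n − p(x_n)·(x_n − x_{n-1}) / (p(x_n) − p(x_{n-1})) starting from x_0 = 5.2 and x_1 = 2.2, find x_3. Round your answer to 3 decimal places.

p(5.2) = 106.60800, p(2.2) = -23.35200
x_2 = 2.20000 − (-23.35200)·(2.20000 − 5.20000) / (-23.35200 − 106.60800) = 2.20000 − (70.05600)/(-129.96000) = 2.73906
p(2.73906) = -13.45038
x_3 = 2.73906 − (-13.45038)·(2.73906 − 2.20000) / (-13.45038 − (-23.35200)) = 2.73906 − (-7.25054)/(9.90162) = 3.47132

3.471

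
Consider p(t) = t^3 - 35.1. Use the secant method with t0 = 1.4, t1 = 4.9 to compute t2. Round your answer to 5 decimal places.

p(1.4) = -32.3560000, p(4.9) = 82.5490000
t2 = 4.9000000 − 82.5490000·(4.9000000 − 1.4000000) / (82.5490000 − (-32.3560000)) = 4.9000000 − (288.9215000)/(114.9050000) = 2.3855620

2.38556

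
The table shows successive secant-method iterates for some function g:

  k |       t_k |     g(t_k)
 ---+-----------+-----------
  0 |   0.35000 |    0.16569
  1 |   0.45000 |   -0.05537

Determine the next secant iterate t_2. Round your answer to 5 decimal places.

0.42495

t_2 = 0.45000 − (-0.05537)·(0.45000 − 0.35000) / (-0.05537 − 0.16569)
   = 0.45000 − (-0.0055370)/(-0.2210600) = 0.4249525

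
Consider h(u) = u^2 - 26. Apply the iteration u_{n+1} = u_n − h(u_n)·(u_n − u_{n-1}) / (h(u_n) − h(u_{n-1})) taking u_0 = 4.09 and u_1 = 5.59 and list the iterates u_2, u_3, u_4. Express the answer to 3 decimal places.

5.048, 5.097, 5.099

h(4.09) = -9.27190, h(5.59) = 5.24810
u_2 = 5.59000 − 5.24810·(5.59000 − 4.09000) / (5.24810 − (-9.27190)) = 5.59000 − (7.87215)/(14.52000) = 5.04784
h(5.04784) = -0.51930
u_3 = 5.04784 − (-0.51930)·(5.04784 − 5.59000) / (-0.51930 − 5.24810) = 5.04784 − (0.28154)/(-5.76740) = 5.09666
h(5.09666) = -0.02408
u_4 = 5.09666 − (-0.02408)·(5.09666 − 5.04784) / (-0.02408 − (-0.51930)) = 5.09666 − (-0.00118)/(0.49522) = 5.09903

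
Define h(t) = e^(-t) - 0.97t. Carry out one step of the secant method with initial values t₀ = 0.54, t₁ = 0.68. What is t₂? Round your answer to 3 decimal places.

0.579

h(0.54) = 0.05895, h(0.68) = -0.15298
t₂ = 0.68000 − (-0.15298)·(0.68000 − 0.54000) / (-0.15298 − 0.05895) = 0.68000 − (-0.02142)/(-0.21193) = 0.57894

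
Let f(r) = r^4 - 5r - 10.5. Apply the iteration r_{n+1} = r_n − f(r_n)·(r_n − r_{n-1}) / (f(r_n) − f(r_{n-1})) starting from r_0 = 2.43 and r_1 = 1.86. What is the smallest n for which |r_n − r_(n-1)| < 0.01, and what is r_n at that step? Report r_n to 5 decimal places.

n = 5, r_n = 2.14660

f(2.43) = 12.2178440, f(1.86) = -7.8311678
r_2 = 1.8600000 − (-7.8311678)·(-0.5700000)/(-20.0490119) = 2.0826427;  |Δ| = 0.2226427
f(2.0826427) = -2.1001701
r_3 = 2.0826427 − (-2.1001701)·(0.2226427)/(5.7309977) = 2.1642319;  |Δ| = 0.0815892
f(2.1642319) = 0.6177561
r_4 = 2.1642319 − 0.6177561·(0.0815892)/(2.7179262) = 2.1456875;  |Δ| = 0.0185444
f(2.1456875) = -0.0318529
r_5 = 2.1456875 − (-0.0318529)·(-0.0185444)/(-0.6496090) = 2.1465968;  |Δ| = 0.0009093
|r_5 − r_4| = 0.0009093 < 0.01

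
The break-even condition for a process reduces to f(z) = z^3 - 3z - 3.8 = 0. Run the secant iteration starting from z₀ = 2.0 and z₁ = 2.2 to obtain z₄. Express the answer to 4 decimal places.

f(2.0) = -1.800000, f(2.2) = 0.248000
z₂ = 2.200000 − 0.248000·(2.200000 − 2.000000) / (0.248000 − (-1.800000)) = 2.200000 − (0.049600)/(2.048000) = 2.175781
f(2.175781) = -0.027143
z₃ = 2.175781 − (-0.027143)·(2.175781 − 2.200000) / (-0.027143 − 0.248000) = 2.175781 − (0.000657)/(-0.275143) = 2.178170
f(2.178170) = -0.000342
z₄ = 2.178170 − (-0.000342)·(2.178170 − 2.175781) / (-0.000342 − (-0.027143)) = 2.178170 − (-0.000001)/(0.026801) = 2.178201

2.1782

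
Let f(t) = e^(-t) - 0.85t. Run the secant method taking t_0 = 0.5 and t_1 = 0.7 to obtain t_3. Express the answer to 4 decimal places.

0.6279

f(0.5) = 0.181531, f(0.7) = -0.098415
t_2 = 0.700000 − (-0.098415)·(0.700000 − 0.500000) / (-0.098415 − 0.181531) = 0.700000 − (-0.019683)/(-0.279945) = 0.629690
f(0.629690) = -0.002480
t_3 = 0.629690 − (-0.002480)·(0.629690 − 0.700000) / (-0.002480 − (-0.098415)) = 0.629690 − (0.000174)/(0.095935) = 0.627873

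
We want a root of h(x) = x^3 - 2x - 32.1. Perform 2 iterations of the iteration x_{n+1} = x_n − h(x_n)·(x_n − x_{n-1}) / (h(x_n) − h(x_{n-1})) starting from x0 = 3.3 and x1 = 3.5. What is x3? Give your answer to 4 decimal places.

h(3.3) = -2.763000, h(3.5) = 3.775000
x2 = 3.500000 − 3.775000·(3.500000 − 3.300000) / (3.775000 − (-2.763000)) = 3.500000 − (0.755000)/(6.538000) = 3.384521
h(3.384521) = -0.099405
x3 = 3.384521 − (-0.099405)·(3.384521 − 3.500000) / (-0.099405 − 3.775000) = 3.384521 − (0.011479)/(-3.874405) = 3.387484

3.3875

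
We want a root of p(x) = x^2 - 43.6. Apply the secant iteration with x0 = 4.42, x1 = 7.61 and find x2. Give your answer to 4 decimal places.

p(4.42) = -24.063600, p(7.61) = 14.312100
x2 = 7.610000 − 14.312100·(7.610000 − 4.420000) / (14.312100 − (-24.063600)) = 7.610000 − (45.655599)/(38.375700) = 6.420299

6.4203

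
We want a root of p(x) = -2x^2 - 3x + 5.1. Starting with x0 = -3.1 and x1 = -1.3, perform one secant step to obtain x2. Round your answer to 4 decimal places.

-2.2690

p(-3.1) = -4.820000, p(-1.3) = 5.620000
x2 = -1.300000 − 5.620000·(-1.300000 − (-3.100000)) / (5.620000 − (-4.820000)) = -1.300000 − (10.116000)/(10.440000) = -2.268966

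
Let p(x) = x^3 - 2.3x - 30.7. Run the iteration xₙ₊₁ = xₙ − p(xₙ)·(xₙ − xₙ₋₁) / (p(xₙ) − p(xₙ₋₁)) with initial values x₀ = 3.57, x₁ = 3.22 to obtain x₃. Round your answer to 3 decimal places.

p(3.57) = 6.58829, p(3.22) = -4.71975
x₂ = 3.22000 − (-4.71975)·(3.22000 − 3.57000) / (-4.71975 − 6.58829) = 3.22000 − (1.65191)/(-11.30804) = 3.36608
p(3.36608) = -0.30254
x₃ = 3.36608 − (-0.30254)·(3.36608 − 3.22000) / (-0.30254 − (-4.71975)) = 3.36608 − (-0.04420)/(4.41721) = 3.37609

3.376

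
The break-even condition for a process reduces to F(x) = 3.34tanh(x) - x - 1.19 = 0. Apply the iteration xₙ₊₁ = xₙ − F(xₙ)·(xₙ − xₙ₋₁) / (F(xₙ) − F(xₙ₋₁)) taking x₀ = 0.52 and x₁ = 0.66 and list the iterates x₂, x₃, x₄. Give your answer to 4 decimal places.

0.6017, 0.5970, 0.5973

F(0.52) = -0.114482, F(0.66) = 0.081734
x₂ = 0.660000 − 0.081734·(0.660000 − 0.520000) / (0.081734 − (-0.114482)) = 0.660000 − (0.011443)/(0.196216) = 0.601683
F(0.601683) = 0.006059
x₃ = 0.601683 − 0.006059·(0.601683 − 0.660000) / (0.006059 − 0.081734) = 0.601683 − (-0.000353)/(-0.075675) = 0.597014
F(0.597014) = -0.000377
x₄ = 0.597014 − (-0.000377)·(0.597014 − 0.601683) / (-0.000377 − 0.006059) = 0.597014 − (0.000002)/(-0.006435) = 0.597287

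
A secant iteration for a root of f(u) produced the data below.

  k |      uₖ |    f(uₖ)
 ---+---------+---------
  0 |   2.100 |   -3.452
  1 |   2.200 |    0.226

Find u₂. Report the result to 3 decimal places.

2.194

u₂ = 2.200 − 0.226·(2.200 − 2.100) / (0.226 − (-3.452))
   = 2.200 − (0.02260)/(3.67800) = 2.19386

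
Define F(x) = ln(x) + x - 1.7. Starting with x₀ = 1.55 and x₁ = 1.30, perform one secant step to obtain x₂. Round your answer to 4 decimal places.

1.3808

F(1.55) = 0.288255, F(1.30) = -0.137636
x₂ = 1.300000 − (-0.137636)·(1.300000 − 1.550000) / (-0.137636 − 0.288255) = 1.300000 − (0.034409)/(-0.425891) = 1.380793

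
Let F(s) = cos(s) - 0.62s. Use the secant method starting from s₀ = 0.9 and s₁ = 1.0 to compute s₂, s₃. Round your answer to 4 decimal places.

F(0.9) = 0.063610, F(1.0) = -0.079698
s₂ = 1.000000 − (-0.079698)·(1.000000 − 0.900000) / (-0.079698 − 0.063610) = 1.000000 − (-0.007970)/(-0.143308) = 0.944387
F(0.944387) = 0.000720
s₃ = 0.944387 − 0.000720·(0.944387 − 1.000000) / (0.000720 − (-0.079698)) = 0.944387 − (-0.000040)/(0.080417) = 0.944885

0.9444, 0.9449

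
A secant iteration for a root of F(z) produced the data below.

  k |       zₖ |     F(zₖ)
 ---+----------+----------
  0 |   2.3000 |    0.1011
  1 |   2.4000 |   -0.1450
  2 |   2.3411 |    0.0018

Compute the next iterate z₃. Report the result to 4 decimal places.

2.3418

z₃ = 2.3411 − 0.0018·(2.3411 − 2.4000) / (0.0018 − (-0.1450))
   = 2.3411 − (-0.000106)/(0.146800) = 2.341822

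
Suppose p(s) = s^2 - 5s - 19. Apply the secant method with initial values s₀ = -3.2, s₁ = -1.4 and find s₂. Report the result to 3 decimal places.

p(-3.2) = 7.24000, p(-1.4) = -10.04000
s₂ = -1.40000 − (-10.04000)·(-1.40000 − (-3.20000)) / (-10.04000 − 7.24000) = -1.40000 − (-18.07200)/(-17.28000) = -2.44583

-2.446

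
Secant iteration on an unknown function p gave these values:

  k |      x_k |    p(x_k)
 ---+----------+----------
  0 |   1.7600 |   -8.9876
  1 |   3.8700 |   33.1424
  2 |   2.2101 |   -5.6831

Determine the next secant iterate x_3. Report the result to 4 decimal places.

2.4531

x_3 = 2.2101 − (-5.6831)·(2.2101 − 3.8700) / (-5.6831 − 33.1424)
   = 2.2101 − (9.433378)/(-38.825500) = 2.453069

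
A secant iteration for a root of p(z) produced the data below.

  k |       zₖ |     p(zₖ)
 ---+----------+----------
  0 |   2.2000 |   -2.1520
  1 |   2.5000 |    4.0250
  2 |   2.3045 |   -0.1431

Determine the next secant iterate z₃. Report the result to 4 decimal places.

2.3112

z₃ = 2.3045 − (-0.1431)·(2.3045 − 2.5000) / (-0.1431 − 4.0250)
   = 2.3045 − (0.027976)/(-4.168100) = 2.311212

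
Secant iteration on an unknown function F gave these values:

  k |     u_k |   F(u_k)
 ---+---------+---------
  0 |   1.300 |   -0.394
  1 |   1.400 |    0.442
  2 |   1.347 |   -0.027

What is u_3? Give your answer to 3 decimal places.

u_3 = 1.347 − (-0.027)·(1.347 − 1.400) / (-0.027 − 0.442)
   = 1.347 − (0.00143)/(-0.46900) = 1.35005

1.350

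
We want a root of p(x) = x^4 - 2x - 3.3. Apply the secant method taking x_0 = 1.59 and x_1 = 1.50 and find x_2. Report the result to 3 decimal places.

1.597

p(1.59) = -0.08871, p(1.50) = -1.23750
x_2 = 1.50000 − (-1.23750)·(1.50000 − 1.59000) / (-1.23750 − (-0.08871)) = 1.50000 − (0.11138)/(-1.14879) = 1.59695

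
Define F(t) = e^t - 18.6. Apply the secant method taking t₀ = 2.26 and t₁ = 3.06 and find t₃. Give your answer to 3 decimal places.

F(2.26) = -9.01691, F(3.06) = 2.72756
t₂ = 3.06000 − 2.72756·(3.06000 − 2.26000) / (2.72756 − (-9.01691)) = 3.06000 − (2.18205)/(11.74447) = 2.87421
F(2.87421) = -0.88864
t₃ = 2.87421 − (-0.88864)·(2.87421 − 3.06000) / (-0.88864 − 2.72756) = 2.87421 − (0.16510)/(-3.61619) = 2.91986

2.920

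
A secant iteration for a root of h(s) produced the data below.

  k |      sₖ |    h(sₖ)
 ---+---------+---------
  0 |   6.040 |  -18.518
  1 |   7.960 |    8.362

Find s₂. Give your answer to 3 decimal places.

7.363

s₂ = 7.960 − 8.362·(7.960 − 6.040) / (8.362 − (-18.518))
   = 7.960 − (16.05504)/(26.88000) = 7.36271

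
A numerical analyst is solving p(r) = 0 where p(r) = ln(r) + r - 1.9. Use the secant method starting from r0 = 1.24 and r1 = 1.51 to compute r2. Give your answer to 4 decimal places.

1.4972

p(1.24) = -0.444889, p(1.51) = 0.022110
r2 = 1.510000 − 0.022110·(1.510000 − 1.240000) / (0.022110 − (-0.444889)) = 1.510000 − (0.005970)/(0.466998) = 1.497217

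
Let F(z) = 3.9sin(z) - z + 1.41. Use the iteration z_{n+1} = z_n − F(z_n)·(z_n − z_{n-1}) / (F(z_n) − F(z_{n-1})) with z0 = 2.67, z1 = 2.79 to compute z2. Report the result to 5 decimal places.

F(2.67) = 0.5117921, F(2.79) = -0.0368655
z2 = 2.7900000 − (-0.0368655)·(2.7900000 − 2.6700000) / (-0.0368655 − 0.5117921) = 2.7900000 − (-0.0044239)/(-0.5486576) = 2.7819369

2.78194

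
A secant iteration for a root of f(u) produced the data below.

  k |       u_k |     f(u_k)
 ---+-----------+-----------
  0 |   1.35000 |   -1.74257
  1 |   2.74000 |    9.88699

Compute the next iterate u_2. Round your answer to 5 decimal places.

1.55828

u_2 = 2.74000 − 9.88699·(2.74000 − 1.35000) / (9.88699 − (-1.74257))
   = 2.74000 − (13.7429161)/(11.6295600) = 1.5582772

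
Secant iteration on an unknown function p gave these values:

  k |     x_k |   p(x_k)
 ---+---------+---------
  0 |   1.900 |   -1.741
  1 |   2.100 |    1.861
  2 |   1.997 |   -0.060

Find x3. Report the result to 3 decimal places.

2.000

x3 = 1.997 − (-0.060)·(1.997 − 2.100) / (-0.060 − 1.861)
   = 1.997 − (0.00618)/(-1.92100) = 2.00022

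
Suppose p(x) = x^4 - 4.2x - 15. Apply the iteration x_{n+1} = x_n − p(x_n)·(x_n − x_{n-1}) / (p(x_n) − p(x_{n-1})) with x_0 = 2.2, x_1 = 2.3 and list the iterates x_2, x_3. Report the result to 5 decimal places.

p(2.2) = -0.8144000, p(2.3) = 3.3241000
x_2 = 2.3000000 − 3.3241000·(2.3000000 − 2.2000000) / (3.3241000 − (-0.8144000)) = 2.3000000 − (0.3324100)/(4.1385000) = 2.2196786
p(2.2196786) = -0.0475852
x_3 = 2.2196786 − (-0.0475852)·(2.2196786 − 2.3000000) / (-0.0475852 − 3.3241000) = 2.2196786 − (0.0038221)/(-3.3716852) = 2.2208122

2.21968, 2.22081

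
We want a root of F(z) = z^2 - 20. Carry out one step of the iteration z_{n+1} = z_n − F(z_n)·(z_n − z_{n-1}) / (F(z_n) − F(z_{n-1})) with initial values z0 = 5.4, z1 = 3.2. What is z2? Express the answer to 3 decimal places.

F(5.4) = 9.16000, F(3.2) = -9.76000
z2 = 3.20000 − (-9.76000)·(3.20000 − 5.40000) / (-9.76000 − 9.16000) = 3.20000 − (21.47200)/(-18.92000) = 4.33488

4.335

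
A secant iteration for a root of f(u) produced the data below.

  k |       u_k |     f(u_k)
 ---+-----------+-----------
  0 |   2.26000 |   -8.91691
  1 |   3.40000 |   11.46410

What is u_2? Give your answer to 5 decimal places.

2.75876

u_2 = 3.40000 − 11.46410·(3.40000 − 2.26000) / (11.46410 − (-8.91691))
   = 3.40000 − (13.0690740)/(20.3810100) = 2.7587622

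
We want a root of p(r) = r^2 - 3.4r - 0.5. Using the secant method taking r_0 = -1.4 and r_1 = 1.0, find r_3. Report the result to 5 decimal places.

-0.34063

p(-1.4) = 6.2200000, p(1.0) = -2.9000000
r_2 = 1.0000000 − (-2.9000000)·(1.0000000 − (-1.4000000)) / (-2.9000000 − 6.2200000) = 1.0000000 − (-6.9600000)/(-9.1200000) = 0.2368421
p(0.2368421) = -1.2491690
r_3 = 0.2368421 − (-1.2491690)·(0.2368421 − 1.0000000) / (-1.2491690 − (-2.9000000)) = 0.2368421 − (0.9533132)/(1.6508310) = -0.3406326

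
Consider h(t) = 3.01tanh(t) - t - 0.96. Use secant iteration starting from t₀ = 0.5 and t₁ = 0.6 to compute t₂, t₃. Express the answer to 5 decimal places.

0.55498, 0.55264

h(0.5) = -0.0690274, h(0.6) = 0.0565192
t₂ = 0.6000000 − 0.0565192·(0.6000000 − 0.5000000) / (0.0565192 − (-0.0690274)) = 0.6000000 − (0.0056519)/(0.1255466) = 0.5549815
h(0.5549815) = 0.0027942
t₃ = 0.5549815 − 0.0027942·(0.5549815 − 0.6000000) / (0.0027942 − 0.0565192) = 0.5549815 − (-0.0001258)/(-0.0537250) = 0.5526401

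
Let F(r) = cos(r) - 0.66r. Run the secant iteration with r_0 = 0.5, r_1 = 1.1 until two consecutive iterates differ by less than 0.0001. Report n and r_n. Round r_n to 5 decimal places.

F(0.5) = 0.5475826, F(1.1) = -0.2724039
r_2 = 1.1000000 − (-0.2724039)·(0.6000000)/(-0.8199864) = 0.9006768;  |Δ| = 0.1993232
F(0.9006768) = 0.0266330
r_3 = 0.9006768 − 0.0266330·(-0.1993232)/(0.2990369) = 0.9184290;  |Δ| = 0.0177522
F(0.9184290) = 0.0009061
r_4 = 0.9184290 − 0.0009061·(0.0177522)/(-0.0257269) = 0.9190543;  |Δ| = 0.0006252
F(0.9190543) = -0.0000035
r_5 = 0.9190543 − (-0.0000035)·(0.0006252)/(-0.0009096) = 0.9190519;  |Δ| = 0.0000024
|r_5 − r_4| = 0.0000024 < 0.0001

n = 5, r_n = 0.91905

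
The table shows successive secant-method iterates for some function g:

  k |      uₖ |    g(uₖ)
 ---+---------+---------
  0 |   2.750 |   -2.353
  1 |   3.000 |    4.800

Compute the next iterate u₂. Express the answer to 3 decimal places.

2.832

u₂ = 3.000 − 4.800·(3.000 − 2.750) / (4.800 − (-2.353))
   = 3.000 − (1.20000)/(7.15300) = 2.83224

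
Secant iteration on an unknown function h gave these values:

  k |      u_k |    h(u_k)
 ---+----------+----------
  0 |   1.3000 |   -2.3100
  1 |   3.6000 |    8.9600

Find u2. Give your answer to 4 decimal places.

1.7714

u2 = 3.6000 − 8.9600·(3.6000 − 1.3000) / (8.9600 − (-2.3100))
   = 3.6000 − (20.608000)/(11.270000) = 1.771429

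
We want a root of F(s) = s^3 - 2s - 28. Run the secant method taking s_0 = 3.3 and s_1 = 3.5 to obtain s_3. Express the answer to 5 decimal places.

F(3.3) = 1.3370000, F(3.5) = 7.8750000
s_2 = 3.5000000 − 7.8750000·(3.5000000 − 3.3000000) / (7.8750000 − 1.3370000) = 3.5000000 − (1.5750000)/(6.5380000) = 3.2591006
F(3.2591006) = 0.0991086
s_3 = 3.2591006 − 0.0991086·(3.2591006 − 3.5000000) / (0.0991086 − 7.8750000) = 3.2591006 − (-0.0238752)/(-7.7758914) = 3.2560302

3.25603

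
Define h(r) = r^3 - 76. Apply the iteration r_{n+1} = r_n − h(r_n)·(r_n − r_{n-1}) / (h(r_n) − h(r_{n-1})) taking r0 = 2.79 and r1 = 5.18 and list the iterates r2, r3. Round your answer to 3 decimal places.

3.896, 4.167

h(2.79) = -54.28236, h(5.18) = 62.99183
r2 = 5.18000 − 62.99183·(5.18000 − 2.79000) / (62.99183 − (-54.28236)) = 5.18000 − (150.55048)/(117.27419) = 3.89625
h(3.89625) = -16.85184
r3 = 3.89625 − (-16.85184)·(3.89625 − 5.18000) / (-16.85184 − 62.99183) = 3.89625 − (21.63352)/(-79.84368) = 4.16720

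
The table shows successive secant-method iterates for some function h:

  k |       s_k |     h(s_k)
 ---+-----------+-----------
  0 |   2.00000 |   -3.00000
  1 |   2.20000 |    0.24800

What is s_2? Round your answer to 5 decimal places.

s_2 = 2.20000 − 0.24800·(2.20000 − 2.00000) / (0.24800 − (-3.00000))
   = 2.20000 − (0.0496000)/(3.2480000) = 2.1847291

2.18473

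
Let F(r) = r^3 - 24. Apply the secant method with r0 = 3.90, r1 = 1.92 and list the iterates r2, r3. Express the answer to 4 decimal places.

F(3.90) = 35.319000, F(1.92) = -16.922112
r2 = 1.920000 − (-16.922112)·(1.920000 − 3.900000) / (-16.922112 − 35.319000) = 1.920000 − (33.505782)/(-52.241112) = 2.561368
F(2.561368) = -7.195872
r3 = 2.561368 − (-7.195872)·(2.561368 − 1.920000) / (-7.195872 − (-16.922112)) = 2.561368 − (-4.615203)/(9.726240) = 3.035879

2.5614, 3.0359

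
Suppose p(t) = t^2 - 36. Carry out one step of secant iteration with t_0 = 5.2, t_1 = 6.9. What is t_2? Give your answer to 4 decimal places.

p(5.2) = -8.960000, p(6.9) = 11.610000
t_2 = 6.900000 − 11.610000·(6.900000 − 5.200000) / (11.610000 − (-8.960000)) = 6.900000 − (19.737000)/(20.570000) = 5.940496

5.9405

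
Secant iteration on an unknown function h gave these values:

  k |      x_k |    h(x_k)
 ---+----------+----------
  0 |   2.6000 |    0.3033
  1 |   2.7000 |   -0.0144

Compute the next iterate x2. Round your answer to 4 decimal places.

2.6955

x2 = 2.7000 − (-0.0144)·(2.7000 − 2.6000) / (-0.0144 − 0.3033)
   = 2.7000 − (-0.001440)/(-0.317700) = 2.695467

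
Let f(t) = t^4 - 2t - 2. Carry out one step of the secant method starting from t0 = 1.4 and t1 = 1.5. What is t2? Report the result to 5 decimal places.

1.49388

f(1.4) = -0.9584000, f(1.5) = 0.0625000
t2 = 1.5000000 − 0.0625000·(1.5000000 − 1.4000000) / (0.0625000 − (-0.9584000)) = 1.5000000 − (0.0062500)/(1.0209000) = 1.4938780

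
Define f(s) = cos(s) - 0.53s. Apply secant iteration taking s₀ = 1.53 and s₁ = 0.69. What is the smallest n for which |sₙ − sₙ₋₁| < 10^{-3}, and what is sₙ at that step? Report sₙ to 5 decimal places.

n = 5, sₙ = 1.00750

f(1.53) = -0.7701150, f(0.69) = 0.4055460
s₂ = 0.6900000 − 0.4055460·(-0.8400000)/(1.1756610) = 0.9797593;  |Δ| = 0.2897593
f(0.9797593) = 0.0379501
s₃ = 0.9797593 − 0.0379501·(0.2897593)/(-0.3675959) = 1.0096736;  |Δ| = 0.0299143
f(1.0096736) = -0.0029899
s₄ = 1.0096736 − (-0.0029899)·(0.0299143)/(-0.0409399) = 1.0074889;  |Δ| = 0.0021847
f(1.0074889) = 0.0000164
s₅ = 1.0074889 − 0.0000164·(-0.0021847)/(0.0030063) = 1.0075008;  |Δ| = 0.0000119
|s₅ − s₄| = 0.0000119 < 10^{-3}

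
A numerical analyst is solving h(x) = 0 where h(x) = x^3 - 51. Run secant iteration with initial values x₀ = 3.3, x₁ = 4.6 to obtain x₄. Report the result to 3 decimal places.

3.709

h(3.3) = -15.06300, h(4.6) = 46.33600
x₂ = 4.60000 − 46.33600·(4.60000 − 3.30000) / (46.33600 − (-15.06300)) = 4.60000 − (60.23680)/(61.39900) = 3.61893
h(3.61893) = -3.60418
x₃ = 3.61893 − (-3.60418)·(3.61893 − 4.60000) / (-3.60418 − 46.33600) = 3.61893 − (3.53596)/(-49.94018) = 3.68973
h(3.68973) = -0.76752
x₄ = 3.68973 − (-0.76752)·(3.68973 − 3.61893) / (-0.76752 − (-3.60418)) = 3.68973 − (-0.05434)/(2.83666) = 3.70889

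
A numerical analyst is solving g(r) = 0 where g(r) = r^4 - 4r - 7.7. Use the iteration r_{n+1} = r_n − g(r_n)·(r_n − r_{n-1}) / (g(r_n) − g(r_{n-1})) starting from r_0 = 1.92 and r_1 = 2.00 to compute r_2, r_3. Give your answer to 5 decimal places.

1.98852, 1.98918

g(1.92) = -1.7904550, g(2.00) = 0.3000000
r_2 = 2.0000000 − 0.3000000·(2.0000000 − 1.9200000) / (0.3000000 − (-1.7904550)) = 2.0000000 − (0.0240000)/(2.0904550) = 1.9885192
g(1.9885192) = -0.0183098
r_3 = 1.9885192 − (-0.0183098)·(1.9885192 − 2.0000000) / (-0.0183098 − 0.3000000) = 1.9885192 − (0.0002102)/(-0.3183098) = 1.9891796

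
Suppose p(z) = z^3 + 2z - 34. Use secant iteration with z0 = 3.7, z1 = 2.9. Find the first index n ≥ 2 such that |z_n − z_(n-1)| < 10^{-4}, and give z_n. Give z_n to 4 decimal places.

p(3.7) = 24.053000, p(2.9) = -3.811000
z2 = 2.900000 − (-3.811000)·(-0.800000)/(-27.864000) = 3.009417;  |Δ| = 0.109417
p(3.009417) = -0.726103
z3 = 3.009417 − (-0.726103)·(0.109417)/(3.084897) = 3.035171;  |Δ| = 0.025754
p(3.035171) = 0.031138
z4 = 3.035171 − 0.031138·(0.025754)/(0.757241) = 3.034112;  |Δ| = 0.001059
p(3.034112) = -0.000237
z5 = 3.034112 − (-0.000237)·(-0.001059)/(-0.031375) = 3.034120;  |Δ| = 0.000008
|z5 − z4| = 0.000008 < 10^{-4}

n = 5, z_n = 3.0341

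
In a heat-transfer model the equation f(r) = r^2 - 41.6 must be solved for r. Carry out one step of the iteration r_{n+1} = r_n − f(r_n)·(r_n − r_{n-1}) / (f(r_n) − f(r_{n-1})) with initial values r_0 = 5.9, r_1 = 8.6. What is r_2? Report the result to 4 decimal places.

6.3683

f(5.9) = -6.790000, f(8.6) = 32.360000
r_2 = 8.600000 − 32.360000·(8.600000 − 5.900000) / (32.360000 − (-6.790000)) = 8.600000 − (87.372000)/(39.150000) = 6.368276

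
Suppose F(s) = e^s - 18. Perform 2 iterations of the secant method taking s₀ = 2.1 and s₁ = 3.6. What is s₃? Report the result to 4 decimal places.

F(2.1) = -9.833830, F(3.6) = 18.598234
s₂ = 3.600000 − 18.598234·(3.600000 − 2.100000) / (18.598234 − (-9.833830)) = 3.600000 − (27.897352)/(28.432065) = 2.618807
F(2.618807) = -4.280658
s₃ = 2.618807 − (-4.280658)·(2.618807 − 3.600000) / (-4.280658 − 18.598234) = 2.618807 − (4.200153)/(-22.878892) = 2.802389

2.8024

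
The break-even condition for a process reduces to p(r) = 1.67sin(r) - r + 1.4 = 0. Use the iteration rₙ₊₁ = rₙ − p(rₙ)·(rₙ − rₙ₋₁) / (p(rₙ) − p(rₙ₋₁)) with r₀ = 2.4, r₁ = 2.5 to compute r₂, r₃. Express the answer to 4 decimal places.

p(2.4) = 0.128024, p(2.5) = -0.100552
r₂ = 2.500000 − (-0.100552)·(2.500000 − 2.400000) / (-0.100552 − 0.128024) = 2.500000 − (-0.010055)/(-0.228575) = 2.456009
p(2.456009) = 0.001309
r₃ = 2.456009 − 0.001309·(2.456009 − 2.500000) / (0.001309 − (-0.100552)) = 2.456009 − (-0.000058)/(0.101860) = 2.456575

2.4560, 2.4566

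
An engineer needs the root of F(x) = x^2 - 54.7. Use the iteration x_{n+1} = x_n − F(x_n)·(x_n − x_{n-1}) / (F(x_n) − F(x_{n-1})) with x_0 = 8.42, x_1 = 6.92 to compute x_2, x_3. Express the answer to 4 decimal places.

F(8.42) = 16.196400, F(6.92) = -6.813600
x_2 = 6.920000 − (-6.813600)·(6.920000 − 8.420000) / (-6.813600 − 16.196400) = 6.920000 − (10.220400)/(-23.010000) = 7.364172
F(7.364172) = -0.468969
x_3 = 7.364172 − (-0.468969)·(7.364172 − 6.920000) / (-0.468969 − (-6.813600)) = 7.364172 − (-0.208303)/(6.344631) = 7.397003

7.3642, 7.3970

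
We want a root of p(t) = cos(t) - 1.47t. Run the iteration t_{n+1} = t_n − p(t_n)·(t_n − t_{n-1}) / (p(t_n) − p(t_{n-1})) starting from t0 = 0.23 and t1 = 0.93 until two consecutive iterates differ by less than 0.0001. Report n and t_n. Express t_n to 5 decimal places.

p(0.23) = 0.6355664, p(0.93) = -0.7692660
t2 = 0.9300000 − (-0.7692660)·(0.7000000)/(-1.4048324) = 0.5466901;  |Δ| = 0.3833099
p(0.5466901) = 0.0506155
t3 = 0.5466901 − 0.0506155·(-0.3833099)/(0.8198815) = 0.5703538;  |Δ| = 0.0236637
p(0.5703538) = 0.0032900
t4 = 0.5703538 − 0.0032900·(0.0236637)/(-0.0473255) = 0.5719988;  |Δ| = 0.0016451
p(0.5719988) = -0.0000176
t5 = 0.5719988 − (-0.0000176)·(0.0016451)/(-0.0033076) = 0.5719901;  |Δ| = 0.0000088
|t5 − t4| = 0.0000088 < 0.0001

n = 5, t_n = 0.57199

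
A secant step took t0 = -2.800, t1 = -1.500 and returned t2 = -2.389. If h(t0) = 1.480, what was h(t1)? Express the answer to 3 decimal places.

The secant line through (-2.800, 1.480) and (-1.500, h(t1)) crosses zero at t2 = -2.389.
So (-2.800, 1.480), (-1.500, h(t1)), (-2.389, 0) are collinear:
h(t1) = 1.480 · (-1.500 − (-2.389)) / (-2.800 − (-2.389)) = 1.480 · (0.88900)/(-0.41100) = -3.20127

-3.201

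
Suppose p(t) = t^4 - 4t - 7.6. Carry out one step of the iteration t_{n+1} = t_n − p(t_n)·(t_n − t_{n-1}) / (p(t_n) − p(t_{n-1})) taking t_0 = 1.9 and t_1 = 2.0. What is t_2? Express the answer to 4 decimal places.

1.9844

p(1.9) = -2.167900, p(2.0) = 0.400000
t_2 = 2.000000 − 0.400000·(2.000000 − 1.900000) / (0.400000 − (-2.167900)) = 2.000000 − (0.040000)/(2.567900) = 1.984423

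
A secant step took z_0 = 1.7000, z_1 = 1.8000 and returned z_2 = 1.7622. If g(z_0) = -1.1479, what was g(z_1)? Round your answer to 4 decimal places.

The secant line through (1.7000, -1.1479) and (1.8000, g(z_1)) crosses zero at z_2 = 1.7622.
So (1.7000, -1.1479), (1.8000, g(z_1)), (1.7622, 0) are collinear:
g(z_1) = -1.1479 · (1.8000 − 1.7622) / (1.7000 − 1.7622) = -1.1479 · (0.037800)/(-0.062200) = 0.697598

0.6976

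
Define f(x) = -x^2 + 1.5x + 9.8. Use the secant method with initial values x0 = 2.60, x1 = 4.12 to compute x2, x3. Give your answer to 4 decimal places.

3.9295, 3.9682

f(2.60) = 6.940000, f(4.12) = -0.994400
x2 = 4.120000 − (-0.994400)·(4.120000 − 2.600000) / (-0.994400 − 6.940000) = 4.120000 − (-1.511488)/(-7.934400) = 3.929502
f(3.929502) = 0.253268
x3 = 3.929502 − 0.253268·(3.929502 − 4.120000) / (0.253268 − (-0.994400)) = 3.929502 − (-0.048247)/(1.247668) = 3.968172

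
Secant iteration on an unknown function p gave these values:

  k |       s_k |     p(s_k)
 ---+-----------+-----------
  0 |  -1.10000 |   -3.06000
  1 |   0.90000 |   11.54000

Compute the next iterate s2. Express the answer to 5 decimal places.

s2 = 0.90000 − 11.54000·(0.90000 − (-1.10000)) / (11.54000 − (-3.06000))
   = 0.90000 − (23.0800000)/(14.6000000) = -0.6808219

-0.68082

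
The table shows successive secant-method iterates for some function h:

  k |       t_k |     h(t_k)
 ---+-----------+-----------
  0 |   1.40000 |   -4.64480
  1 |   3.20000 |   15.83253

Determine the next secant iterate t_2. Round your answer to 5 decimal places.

1.80829

t_2 = 3.20000 − 15.83253·(3.20000 − 1.40000) / (15.83253 − (-4.64480))
   = 3.20000 − (28.4985540)/(20.4773300) = 1.8082876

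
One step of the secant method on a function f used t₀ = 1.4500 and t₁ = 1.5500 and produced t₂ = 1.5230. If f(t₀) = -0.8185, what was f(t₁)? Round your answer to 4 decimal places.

The secant line through (1.4500, -0.8185) and (1.5500, f(t₁)) crosses zero at t₂ = 1.5230.
So (1.4500, -0.8185), (1.5500, f(t₁)), (1.5230, 0) are collinear:
f(t₁) = -0.8185 · (1.5500 − 1.5230) / (1.4500 − 1.5230) = -0.8185 · (0.027000)/(-0.073000) = 0.302733

0.3027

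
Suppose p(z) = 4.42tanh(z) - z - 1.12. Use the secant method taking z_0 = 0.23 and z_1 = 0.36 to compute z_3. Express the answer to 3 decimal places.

p(0.23) = -0.35095, p(0.36) = 0.04585
z_2 = 0.36000 − 0.04585·(0.36000 − 0.23000) / (0.04585 − (-0.35095)) = 0.36000 − (0.00596)/(0.39680) = 0.34498
p(0.34498) = 0.00209
z_3 = 0.34498 − 0.00209·(0.34498 − 0.36000) / (0.00209 − 0.04585) = 0.34498 − (-0.00003)/(-0.04376) = 0.34426

0.344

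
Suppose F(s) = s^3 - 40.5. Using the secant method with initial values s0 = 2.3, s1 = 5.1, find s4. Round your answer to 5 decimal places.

3.46310

F(2.3) = -28.3330000, F(5.1) = 92.1510000
s2 = 5.1000000 − 92.1510000·(5.1000000 − 2.3000000) / (92.1510000 − (-28.3330000)) = 5.1000000 − (258.0228000)/(120.4840000) = 2.9584476
F(2.9584476) = -14.6064473
s3 = 2.9584476 − (-14.6064473)·(2.9584476 − 5.1000000) / (-14.6064473 − 92.1510000) = 2.9584476 − (31.2804723)/(-106.7574473) = 3.2514527
F(3.2514527) = -6.1258234
s4 = 3.2514527 − (-6.1258234)·(3.2514527 − 2.9584476) / (-6.1258234 − (-14.6064473)) = 3.2514527 − (-1.7948973)/(8.4806238) = 3.4630995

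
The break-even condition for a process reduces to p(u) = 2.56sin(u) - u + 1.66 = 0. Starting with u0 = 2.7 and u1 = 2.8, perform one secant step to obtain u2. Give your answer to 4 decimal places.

p(2.7) = 0.054092, p(2.8) = -0.282430
u2 = 2.800000 − (-0.282430)·(2.800000 − 2.700000) / (-0.282430 − 0.054092) = 2.800000 − (-0.028243)/(-0.336523) = 2.716074

2.7161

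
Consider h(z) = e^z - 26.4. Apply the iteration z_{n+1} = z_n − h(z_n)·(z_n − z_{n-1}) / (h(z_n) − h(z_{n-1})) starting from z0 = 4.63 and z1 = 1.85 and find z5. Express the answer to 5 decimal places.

h(4.63) = 76.1140641, h(1.85) = -20.0401805
z2 = 1.8500000 − (-20.0401805)·(1.8500000 − 4.6300000) / (-20.0401805 − 76.1140641) = 1.8500000 − (55.7117017)/(-96.1542446) = 2.4293993
h(2.4293993) = -15.0479392
z3 = 2.4293993 − (-15.0479392)·(2.4293993 − 1.8500000) / (-15.0479392 − (-20.0401805)) = 2.4293993 − (-8.7187654)/(4.9922413) = 4.1758624
h(4.1758624) = 38.6959564
z4 = 4.1758624 − 38.6959564·(4.1758624 − 2.4293993) / (38.6959564 − (-15.0479392)) = 4.1758624 − (67.5810614)/(53.7438956) = 2.9183976
h(2.9183976) = -7.8884002
z5 = 2.9183976 − (-7.8884002)·(2.9183976 − 4.1758624) / (-7.8884002 − 38.6959564) = 2.9183976 − (9.9193863)/(-46.5843566) = 3.1313314

3.13133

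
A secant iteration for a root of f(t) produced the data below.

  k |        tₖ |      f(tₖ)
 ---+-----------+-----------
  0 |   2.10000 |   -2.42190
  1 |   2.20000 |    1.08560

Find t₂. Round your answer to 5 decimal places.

2.16905

t₂ = 2.20000 − 1.08560·(2.20000 − 2.10000) / (1.08560 − (-2.42190))
   = 2.20000 − (0.1085600)/(3.5075000) = 2.1690492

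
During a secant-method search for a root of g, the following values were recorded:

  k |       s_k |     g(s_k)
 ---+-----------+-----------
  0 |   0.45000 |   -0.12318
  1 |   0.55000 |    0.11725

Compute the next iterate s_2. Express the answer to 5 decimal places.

0.50123

s_2 = 0.55000 − 0.11725·(0.55000 − 0.45000) / (0.11725 − (-0.12318))
   = 0.55000 − (0.0117250)/(0.2404300) = 0.5012332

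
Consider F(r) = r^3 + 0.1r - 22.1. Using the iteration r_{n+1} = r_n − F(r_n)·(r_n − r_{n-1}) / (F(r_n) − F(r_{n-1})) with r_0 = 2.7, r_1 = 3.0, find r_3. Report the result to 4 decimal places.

F(2.7) = -2.147000, F(3.0) = 5.200000
r_2 = 3.000000 − 5.200000·(3.000000 − 2.700000) / (5.200000 − (-2.147000)) = 3.000000 − (1.560000)/(7.347000) = 2.787668
F(2.787668) = -0.157996
r_3 = 2.787668 − (-0.157996)·(2.787668 − 3.000000) / (-0.157996 − 5.200000) = 2.787668 − (0.033548)/(-5.357996) = 2.793930

2.7939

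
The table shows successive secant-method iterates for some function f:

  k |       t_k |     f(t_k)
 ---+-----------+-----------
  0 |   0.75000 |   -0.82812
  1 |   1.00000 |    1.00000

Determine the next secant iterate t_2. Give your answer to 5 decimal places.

0.86325

t_2 = 1.00000 − 1.00000·(1.00000 − 0.75000) / (1.00000 − (-0.82812))
   = 1.00000 − (0.2500000)/(1.8281200) = 0.8632475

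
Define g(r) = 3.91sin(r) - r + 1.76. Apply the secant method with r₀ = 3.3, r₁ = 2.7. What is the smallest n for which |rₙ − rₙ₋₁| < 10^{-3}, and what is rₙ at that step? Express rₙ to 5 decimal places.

g(3.3) = -2.1567857, g(2.7) = 0.7310553
r₂ = 2.7000000 − 0.7310553·(-0.6000000)/(2.8878410) = 2.8518897;  |Δ| = 0.1518897
g(2.8518897) = 0.0250707
r₃ = 2.8518897 − 0.0250707·(0.1518897)/(-0.7059847) = 2.8572835;  |Δ| = 0.0053938
g(2.8572835) = -0.0005504
r₄ = 2.8572835 − (-0.0005504)·(0.0053938)/(-0.0256211) = 2.8571676;  |Δ| = 0.0001159
|r₄ − r₃| = 0.0001159 < 10^{-3}

n = 4, rₙ = 2.85717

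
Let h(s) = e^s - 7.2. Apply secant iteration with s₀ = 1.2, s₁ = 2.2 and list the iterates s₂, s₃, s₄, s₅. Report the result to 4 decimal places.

h(1.2) = -3.879883, h(2.2) = 1.825013
s₂ = 2.200000 − 1.825013·(2.200000 − 1.200000) / (1.825013 − (-3.879883)) = 2.200000 − (1.825013)/(5.704897) = 1.880097
h(1.880097) = -0.645859
s₃ = 1.880097 − (-0.645859)·(1.880097 − 2.200000) / (-0.645859 − 1.825013) = 1.880097 − (0.206612)/(-2.470873) = 1.963716
h(1.963716) = -0.074241
s₄ = 1.963716 − (-0.074241)·(1.963716 − 1.880097) / (-0.074241 − (-0.645859)) = 1.963716 − (-0.006208)/(0.571618) = 1.974577
h(1.974577) = 0.003569
s₅ = 1.974577 − 0.003569·(1.974577 − 1.963716) / (0.003569 − (-0.074241)) = 1.974577 − (0.000039)/(0.077810) = 1.974078

1.8801, 1.9637, 1.9746, 1.9741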